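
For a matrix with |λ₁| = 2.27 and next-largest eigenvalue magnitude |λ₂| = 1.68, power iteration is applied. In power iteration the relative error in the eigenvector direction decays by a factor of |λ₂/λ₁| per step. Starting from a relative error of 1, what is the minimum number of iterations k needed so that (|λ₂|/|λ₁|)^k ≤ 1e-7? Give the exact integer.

54

|λ₂/λ₁| = 1.68/2.27 = 0.74009
Need k ≥ ln(1e-7) / ln(0.74009) = -16.1181 / -0.3010 ≈ 53.551
Smallest integer k satisfying the bound: 54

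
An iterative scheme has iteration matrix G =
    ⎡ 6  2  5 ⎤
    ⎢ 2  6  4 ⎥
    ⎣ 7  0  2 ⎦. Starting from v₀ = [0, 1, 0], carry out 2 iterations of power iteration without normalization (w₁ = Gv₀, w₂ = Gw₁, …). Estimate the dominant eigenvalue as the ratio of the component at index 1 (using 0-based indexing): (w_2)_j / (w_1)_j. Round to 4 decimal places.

λ ≈ 6.6667

w1 = Gv₀ = (6·0 + 2·1 + 5·0; 2·0 + 6·1 + 4·0; 7·0 + 0·1 + 2·0) = (2, 6, 0)
w2 = Gw1 = (6·2 + 2·6 + 5·0; 2·2 + 6·6 + 4·0; 7·2 + 0·6 + 2·0) = (24, 40, 14)
Ratio at component: 40 / 6 = 6.6667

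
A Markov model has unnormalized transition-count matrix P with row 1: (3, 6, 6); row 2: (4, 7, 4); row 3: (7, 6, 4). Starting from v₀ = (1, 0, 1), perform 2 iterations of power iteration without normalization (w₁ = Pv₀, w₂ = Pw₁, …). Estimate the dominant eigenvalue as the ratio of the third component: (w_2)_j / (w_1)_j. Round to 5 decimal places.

w1 = Pv₀ = (9, 8, 11)
w2 = Pw1 = (141, 136, 155)
Ratio at component: 155 / 11 = 14.09091

14.09091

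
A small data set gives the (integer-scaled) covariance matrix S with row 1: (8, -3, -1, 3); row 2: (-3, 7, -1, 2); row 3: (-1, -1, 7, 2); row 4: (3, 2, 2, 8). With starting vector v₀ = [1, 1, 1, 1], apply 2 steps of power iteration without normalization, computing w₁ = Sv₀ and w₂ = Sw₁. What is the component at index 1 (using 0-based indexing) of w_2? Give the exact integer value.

w1 = Sv₀ = (7, 5, 7, 15)
w2 = Sw1 = (79, 37, 67, 165)
The requested component of w2 is 37.

37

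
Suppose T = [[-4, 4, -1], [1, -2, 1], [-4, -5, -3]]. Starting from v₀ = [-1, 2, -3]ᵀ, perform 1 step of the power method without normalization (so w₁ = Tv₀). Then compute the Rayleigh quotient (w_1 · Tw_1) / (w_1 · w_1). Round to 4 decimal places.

-5.9866

w1 = Tv₀ = (15, -8, 3)
Tw1 = (-95, 34, -29)
w1·Tw1 = 15·(-95) + (-8)·34 + 3·(-29) = -1784; w1·w1 = 15·15 + (-8)·(-8) + 3·3 = 298
λ ≈ -1784/298 = -5.9866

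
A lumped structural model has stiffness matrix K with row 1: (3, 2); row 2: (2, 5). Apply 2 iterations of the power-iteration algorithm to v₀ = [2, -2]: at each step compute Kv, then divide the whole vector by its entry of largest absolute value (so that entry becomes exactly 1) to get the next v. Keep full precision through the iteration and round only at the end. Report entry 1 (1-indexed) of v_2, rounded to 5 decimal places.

0.23077

Kv0 = (2.000000, -6.000000); divide by -6.000000 → v1 = (-0.333333, 1.000000)
Kv1 = (1.000000, 4.333333); divide by 4.333333 → v2 = (0.230769, 1.000000)
Requested entry of v2: -6/-26 = 0.23077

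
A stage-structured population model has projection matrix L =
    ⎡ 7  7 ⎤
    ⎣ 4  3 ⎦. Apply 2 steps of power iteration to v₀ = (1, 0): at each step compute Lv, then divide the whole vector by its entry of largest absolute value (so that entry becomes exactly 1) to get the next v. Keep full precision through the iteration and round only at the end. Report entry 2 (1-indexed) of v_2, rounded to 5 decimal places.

Lv0 = (7.000000, 4.000000); divide by 7.000000 → v1 = (1.000000, 0.571429)
Lv1 = (11.000000, 5.714286); divide by 11.000000 → v2 = (1.000000, 0.519481)
Requested entry of v2: 40/77 = 0.51948

0.51948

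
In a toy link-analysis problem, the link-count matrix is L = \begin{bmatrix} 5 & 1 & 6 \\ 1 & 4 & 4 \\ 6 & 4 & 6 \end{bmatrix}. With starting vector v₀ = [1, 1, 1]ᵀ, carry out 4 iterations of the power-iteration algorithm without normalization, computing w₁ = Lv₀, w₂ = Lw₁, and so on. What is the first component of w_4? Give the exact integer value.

28206

w1 = Lv₀ = (5·1 + 1·1 + 6·1; 1·1 + 4·1 + 4·1; 6·1 + 4·1 + 6·1) = (12, 9, 16)
w2 = Lw1 = (5·12 + 1·9 + 6·16; 1·12 + 4·9 + 4·16; 6·12 + 4·9 + 6·16) = (165, 112, 204)
w3 = Lw2 = (2161, 1429, 2662)
w4 = Lw3 = (28206, 18525, 34654)
The requested component of w4 is 28206.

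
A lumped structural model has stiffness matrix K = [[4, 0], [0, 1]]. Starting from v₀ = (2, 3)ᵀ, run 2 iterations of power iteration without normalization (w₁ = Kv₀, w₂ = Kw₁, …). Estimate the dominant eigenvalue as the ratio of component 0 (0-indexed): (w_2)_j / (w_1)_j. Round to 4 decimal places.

4.0000

w1 = Kv₀ = (4·2 + 0·3; 0·2 + 1·3) = (8, 3)
w2 = Kw1 = (4·8 + 0·3; 0·8 + 1·3) = (32, 3)
Ratio at component: 32 / 8 = 4.0000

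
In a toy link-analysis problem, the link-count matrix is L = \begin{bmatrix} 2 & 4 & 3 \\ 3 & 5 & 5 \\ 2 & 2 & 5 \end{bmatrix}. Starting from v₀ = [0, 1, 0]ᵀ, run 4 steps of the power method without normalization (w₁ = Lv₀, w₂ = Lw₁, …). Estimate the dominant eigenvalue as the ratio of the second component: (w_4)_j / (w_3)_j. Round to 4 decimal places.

10.3040

w1 = Lv₀ = (2·0 + 4·1 + 3·0; 3·0 + 5·1 + 5·0; 2·0 + 2·1 + 5·0) = (4, 5, 2)
w2 = Lw1 = (2·4 + 4·5 + 3·2; 3·4 + 5·5 + 5·2; 2·4 + 2·5 + 5·2) = (34, 47, 28)
w3 = Lw2 = (340, 477, 302)
w4 = Lw3 = (3494, 4915, 3144)
Ratio at component: 4915 / 477 = 10.3040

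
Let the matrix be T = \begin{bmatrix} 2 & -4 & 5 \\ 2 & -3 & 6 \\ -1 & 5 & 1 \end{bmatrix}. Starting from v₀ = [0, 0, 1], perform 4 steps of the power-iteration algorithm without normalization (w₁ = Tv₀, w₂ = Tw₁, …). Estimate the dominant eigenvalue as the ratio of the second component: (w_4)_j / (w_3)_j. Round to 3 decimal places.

λ ≈ -0.292

w1 = Tv₀ = (5, 6, 1)
w2 = Tw1 = (-9, -2, 26)
w3 = Tw2 = (120, 144, 25)
w4 = Tw3 = (-211, -42, 625)
Ratio at component: -42 / 144 = -0.292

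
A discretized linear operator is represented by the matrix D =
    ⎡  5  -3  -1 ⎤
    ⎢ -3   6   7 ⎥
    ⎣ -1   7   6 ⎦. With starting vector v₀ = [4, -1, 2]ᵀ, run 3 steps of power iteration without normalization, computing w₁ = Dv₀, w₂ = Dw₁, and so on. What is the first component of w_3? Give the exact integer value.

863

w1 = Dv₀ = (5·4 + (-3)·(-1) + (-1)·2; (-3)·4 + 6·(-1) + 7·2; (-1)·4 + 7·(-1) + 6·2) = (21, -4, 1)
w2 = Dw1 = (5·21 + (-3)·(-4) + (-1)·1; (-3)·21 + 6·(-4) + 7·1; (-1)·21 + 7·(-4) + 6·1) = (116, -80, -43)
w3 = Dw2 = (863, -1129, -934)
The requested component of w3 is 863.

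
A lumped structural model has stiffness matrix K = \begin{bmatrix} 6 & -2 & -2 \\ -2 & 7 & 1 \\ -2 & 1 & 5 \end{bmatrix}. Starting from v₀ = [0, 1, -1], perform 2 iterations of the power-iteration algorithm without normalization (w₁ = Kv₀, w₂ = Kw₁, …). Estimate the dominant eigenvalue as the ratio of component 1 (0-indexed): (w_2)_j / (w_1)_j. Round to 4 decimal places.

w1 = Kv₀ = (6·0 + (-2)·1 + (-2)·(-1); (-2)·0 + 7·1 + 1·(-1); (-2)·0 + 1·1 + 5·(-1)) = (0, 6, -4)
w2 = Kw1 = (6·0 + (-2)·6 + (-2)·(-4); (-2)·0 + 7·6 + 1·(-4); (-2)·0 + 1·6 + 5·(-4)) = (-4, 38, -14)
Ratio at component: 38 / 6 = 6.3333

λ ≈ 6.3333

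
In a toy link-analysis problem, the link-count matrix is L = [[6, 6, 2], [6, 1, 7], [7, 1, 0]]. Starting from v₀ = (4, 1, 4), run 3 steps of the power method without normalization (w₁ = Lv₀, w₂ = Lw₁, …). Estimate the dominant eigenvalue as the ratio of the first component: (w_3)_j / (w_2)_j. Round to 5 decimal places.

11.86424

w1 = Lv₀ = (6·4 + 6·1 + 2·4; 6·4 + 1·1 + 7·4; 7·4 + 1·1 + 0·4) = (38, 53, 29)
w2 = Lw1 = (6·38 + 6·53 + 2·29; 6·38 + 1·53 + 7·29; 7·38 + 1·53 + 0·29) = (604, 484, 319)
w3 = Lw2 = (7166, 6341, 4712)
Ratio at component: 7166 / 604 = 11.86424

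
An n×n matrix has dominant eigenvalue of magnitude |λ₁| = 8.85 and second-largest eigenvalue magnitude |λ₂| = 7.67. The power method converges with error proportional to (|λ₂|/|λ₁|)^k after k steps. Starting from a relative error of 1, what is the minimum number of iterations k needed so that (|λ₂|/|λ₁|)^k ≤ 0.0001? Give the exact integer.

65

|λ₂/λ₁| = 7.67/8.85 = 0.86667
Need k ≥ ln(0.0001) / ln(0.86667) = -9.2103 / -0.1431 ≈ 64.363
Smallest integer k satisfying the bound: 65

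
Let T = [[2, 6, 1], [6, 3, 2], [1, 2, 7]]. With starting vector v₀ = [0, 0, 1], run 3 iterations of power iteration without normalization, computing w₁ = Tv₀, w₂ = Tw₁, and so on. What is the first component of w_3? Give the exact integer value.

w1 = Tv₀ = (1, 2, 7)
w2 = Tw1 = (21, 26, 54)
w3 = Tw2 = (252, 312, 451)
The requested component of w3 is 252.

252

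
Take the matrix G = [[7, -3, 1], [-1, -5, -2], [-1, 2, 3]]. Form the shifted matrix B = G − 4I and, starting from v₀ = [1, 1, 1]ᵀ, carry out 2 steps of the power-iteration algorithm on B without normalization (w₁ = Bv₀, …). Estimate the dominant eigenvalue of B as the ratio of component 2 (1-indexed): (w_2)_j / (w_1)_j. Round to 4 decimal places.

-8.9167

B = G − 4I has rows (3, -3, 1); (-1, -9, -2); (-1, 2, -1)
w1 = Bv₀ = (1, -12, 0)
w2 = Bw1 = (39, 107, -25)
Ratio: 107/-12 = -8.9167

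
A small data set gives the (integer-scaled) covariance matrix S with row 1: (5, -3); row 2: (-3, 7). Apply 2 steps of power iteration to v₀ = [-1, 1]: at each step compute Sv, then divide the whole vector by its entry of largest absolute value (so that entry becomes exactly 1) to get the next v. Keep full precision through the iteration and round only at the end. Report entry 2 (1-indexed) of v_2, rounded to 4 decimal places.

1.0000

Sv0 = (-8.00000, 10.00000); divide by 10.00000 → v1 = (-0.80000, 1.00000)
Sv1 = (-7.00000, 9.40000); divide by 9.40000 → v2 = (-0.74468, 1.00000)
Requested entry of v2: 94/94 = 1.0000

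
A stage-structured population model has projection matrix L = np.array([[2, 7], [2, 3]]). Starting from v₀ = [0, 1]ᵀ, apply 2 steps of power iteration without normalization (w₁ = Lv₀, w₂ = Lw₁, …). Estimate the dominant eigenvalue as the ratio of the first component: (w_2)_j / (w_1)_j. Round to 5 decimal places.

w1 = Lv₀ = (7, 3)
w2 = Lw1 = (35, 23)
Ratio at component: 35 / 7 = 5.00000

5.00000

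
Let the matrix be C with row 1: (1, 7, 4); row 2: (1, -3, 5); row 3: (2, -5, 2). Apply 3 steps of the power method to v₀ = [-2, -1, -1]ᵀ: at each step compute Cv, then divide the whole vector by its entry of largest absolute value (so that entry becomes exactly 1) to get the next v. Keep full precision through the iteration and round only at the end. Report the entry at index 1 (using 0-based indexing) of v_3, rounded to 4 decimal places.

0.5630

Cv0 = (-13.00000, -4.00000, -1.00000); divide by -13.00000 → v1 = (1.00000, 0.30769, 0.07692)
Cv1 = (3.46154, 0.46154, 0.61538); divide by 3.46154 → v2 = (1.00000, 0.13333, 0.17778)
Cv2 = (2.64444, 1.48889, 1.68889); divide by 2.64444 → v3 = (1.00000, 0.56303, 0.63866)
Requested entry of v3: -67/-119 = 0.5630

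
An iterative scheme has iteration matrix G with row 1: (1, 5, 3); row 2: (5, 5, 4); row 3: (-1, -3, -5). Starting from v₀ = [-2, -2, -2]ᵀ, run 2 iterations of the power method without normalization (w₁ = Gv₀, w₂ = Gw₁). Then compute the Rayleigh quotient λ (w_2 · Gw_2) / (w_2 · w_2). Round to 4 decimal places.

λ ≈ 8.2074

w1 = Gv₀ = (1·(-2) + 5·(-2) + 3·(-2); 5·(-2) + 5·(-2) + 4·(-2); (-1)·(-2) + (-3)·(-2) + (-5)·(-2)) = (-18, -28, 18)
w2 = Gw1 = (1·(-18) + 5·(-28) + 3·18; 5·(-18) + 5·(-28) + 4·18; (-1)·(-18) + (-3)·(-28) + (-5)·18) = (-104, -158, 12)
Gw2 = (-858, -1262, 518)
w2·Gw2 = (-104)·(-858) + (-158)·(-1262) + 12·518 = 294844; w2·w2 = (-104)·(-104) + (-158)·(-158) + 12·12 = 35924
λ ≈ 294844/35924 = 8.2074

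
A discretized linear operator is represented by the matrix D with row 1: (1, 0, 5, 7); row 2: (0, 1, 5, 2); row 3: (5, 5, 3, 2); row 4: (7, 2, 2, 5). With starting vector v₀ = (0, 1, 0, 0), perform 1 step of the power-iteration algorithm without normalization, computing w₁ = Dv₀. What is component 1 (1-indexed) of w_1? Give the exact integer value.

w1 = Dv₀ = (1·0 + 0·1 + 5·0 + 7·0; 0·0 + 1·1 + 5·0 + 2·0; 5·0 + 5·1 + 3·0 + 2·0; 7·0 + 2·1 + 2·0 + 5·0) = (0, 1, 5, 2)
The requested component of w1 is 0.

0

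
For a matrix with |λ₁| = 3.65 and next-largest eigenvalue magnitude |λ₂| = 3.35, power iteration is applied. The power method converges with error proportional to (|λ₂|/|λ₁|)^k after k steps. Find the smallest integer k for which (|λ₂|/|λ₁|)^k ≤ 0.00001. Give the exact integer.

|λ₂/λ₁| = 3.35/3.65 = 0.91781
Need k ≥ ln(0.00001) / ln(0.91781) = -11.5129 / -0.0858 ≈ 134.235
Smallest integer k satisfying the bound: 135

135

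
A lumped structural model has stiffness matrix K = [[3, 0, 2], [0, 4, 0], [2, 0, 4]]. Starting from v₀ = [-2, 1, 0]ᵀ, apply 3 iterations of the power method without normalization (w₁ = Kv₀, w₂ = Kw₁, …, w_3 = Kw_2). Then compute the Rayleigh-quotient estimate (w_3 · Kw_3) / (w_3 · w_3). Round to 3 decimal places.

λ ≈ 5.429

w1 = Kv₀ = (3·(-2) + 0·1 + 2·0; 0·(-2) + 4·1 + 0·0; 2·(-2) + 0·1 + 4·0) = (-6, 4, -4)
w2 = Kw1 = (3·(-6) + 0·4 + 2·(-4); 0·(-6) + 4·4 + 0·(-4); 2·(-6) + 0·4 + 4·(-4)) = (-26, 16, -28)
w3 = Kw2 = (-134, 64, -164)
Kw3 = (-730, 256, -924)
w3·Kw3 = (-134)·(-730) + 64·256 + (-164)·(-924) = 265740; w3·w3 = (-134)·(-134) + 64·64 + (-164)·(-164) = 48948
λ ≈ 265740/48948 = 5.429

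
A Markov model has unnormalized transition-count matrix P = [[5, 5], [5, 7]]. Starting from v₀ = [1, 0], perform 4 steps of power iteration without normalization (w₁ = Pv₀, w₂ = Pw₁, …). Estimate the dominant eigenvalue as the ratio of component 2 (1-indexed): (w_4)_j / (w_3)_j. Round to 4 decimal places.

λ ≈ 11.1045

w1 = Pv₀ = (5·1 + 5·0; 5·1 + 7·0) = (5, 5)
w2 = Pw1 = (5·5 + 5·5; 5·5 + 7·5) = (50, 60)
w3 = Pw2 = (550, 670)
w4 = Pw3 = (6100, 7440)
Ratio at component: 7440 / 670 = 11.1045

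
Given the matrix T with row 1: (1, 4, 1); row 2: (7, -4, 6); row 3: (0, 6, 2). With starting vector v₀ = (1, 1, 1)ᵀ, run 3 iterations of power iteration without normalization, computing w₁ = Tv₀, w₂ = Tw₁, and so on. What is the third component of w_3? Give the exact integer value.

w1 = Tv₀ = (6, 9, 8)
w2 = Tw1 = (50, 54, 70)
w3 = Tw2 = (336, 554, 464)
The requested component of w3 is 464.

464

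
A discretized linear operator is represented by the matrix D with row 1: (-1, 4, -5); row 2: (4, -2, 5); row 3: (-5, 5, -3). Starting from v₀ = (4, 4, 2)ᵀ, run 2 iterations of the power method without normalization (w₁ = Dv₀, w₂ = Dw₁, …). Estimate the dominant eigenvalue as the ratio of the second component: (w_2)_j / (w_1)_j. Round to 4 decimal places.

w1 = Dv₀ = ((-1)·4 + 4·4 + (-5)·2; 4·4 + (-2)·4 + 5·2; (-5)·4 + 5·4 + (-3)·2) = (2, 18, -6)
w2 = Dw1 = ((-1)·2 + 4·18 + (-5)·(-6); 4·2 + (-2)·18 + 5·(-6); (-5)·2 + 5·18 + (-3)·(-6)) = (100, -58, 98)
Ratio at component: -58 / 18 = -3.2222

λ ≈ -3.2222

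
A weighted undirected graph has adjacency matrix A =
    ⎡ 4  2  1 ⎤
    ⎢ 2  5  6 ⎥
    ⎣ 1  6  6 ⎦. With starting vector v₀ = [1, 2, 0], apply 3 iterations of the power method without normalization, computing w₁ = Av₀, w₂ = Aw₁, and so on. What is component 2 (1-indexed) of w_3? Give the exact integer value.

1856

w1 = Av₀ = (8, 12, 13)
w2 = Aw1 = (69, 154, 158)
w3 = Aw2 = (742, 1856, 1941)
The requested component of w3 is 1856.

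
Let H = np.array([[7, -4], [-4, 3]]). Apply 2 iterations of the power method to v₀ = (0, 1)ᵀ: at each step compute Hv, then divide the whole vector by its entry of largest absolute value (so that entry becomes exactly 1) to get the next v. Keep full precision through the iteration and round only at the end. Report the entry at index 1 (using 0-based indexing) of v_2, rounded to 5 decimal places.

-0.62500

Hv0 = (-4.000000, 3.000000); divide by -4.000000 → v1 = (1.000000, -0.750000)
Hv1 = (10.000000, -6.250000); divide by 10.000000 → v2 = (1.000000, -0.625000)
Requested entry of v2: 25/-40 = -0.62500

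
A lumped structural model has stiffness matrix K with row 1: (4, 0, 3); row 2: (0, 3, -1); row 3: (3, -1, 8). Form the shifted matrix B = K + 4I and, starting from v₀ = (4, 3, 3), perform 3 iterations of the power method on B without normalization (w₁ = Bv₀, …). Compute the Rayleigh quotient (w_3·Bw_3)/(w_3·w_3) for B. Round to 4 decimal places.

13.5863

B = K + 4I has rows (8, 0, 3); (0, 7, -1); (3, -1, 12)
w1 = Bv₀ = (8·4 + 0·3 + 3·3; 0·4 + 7·3 + (-1)·3; 3·4 + (-1)·3 + 12·3) = (41, 18, 45)
w2 = Bw1 = (8·41 + 0·18 + 3·45; 0·41 + 7·18 + (-1)·45; 3·41 + (-1)·18 + 12·45) = (463, 81, 645)
w3 = Bw2 = (5639, -78, 9048)
Bw3 = (72256, -9594, 125571)
w3·Bw3 = 1544366324; w3·w3 = 113670709; μ ≈ 1544366324/113670709 = 13.5863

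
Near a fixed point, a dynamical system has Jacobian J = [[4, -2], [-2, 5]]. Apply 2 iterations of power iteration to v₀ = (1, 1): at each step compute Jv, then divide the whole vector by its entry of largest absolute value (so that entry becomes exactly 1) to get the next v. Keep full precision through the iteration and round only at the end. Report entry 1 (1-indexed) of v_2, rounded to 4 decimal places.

Jv0 = (2.00000, 3.00000); divide by 3.00000 → v1 = (0.66667, 1.00000)
Jv1 = (0.66667, 3.66667); divide by 3.66667 → v2 = (0.18182, 1.00000)
Requested entry of v2: 2/11 = 0.1818

0.1818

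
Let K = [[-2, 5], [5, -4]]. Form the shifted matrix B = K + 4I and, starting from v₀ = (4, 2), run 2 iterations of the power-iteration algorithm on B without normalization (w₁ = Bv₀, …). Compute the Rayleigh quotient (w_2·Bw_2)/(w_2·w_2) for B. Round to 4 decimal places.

μ ≈ 5.9931

B = K + 4I has rows (2, 5); (5, 0)
w1 = Bv₀ = (2·4 + 5·2; 5·4 + 0·2) = (18, 20)
w2 = Bw1 = (2·18 + 5·20; 5·18 + 0·20) = (136, 90)
Bw2 = (722, 680)
w2·Bw2 = 159392; w2·w2 = 26596; μ ≈ 159392/26596 = 5.9931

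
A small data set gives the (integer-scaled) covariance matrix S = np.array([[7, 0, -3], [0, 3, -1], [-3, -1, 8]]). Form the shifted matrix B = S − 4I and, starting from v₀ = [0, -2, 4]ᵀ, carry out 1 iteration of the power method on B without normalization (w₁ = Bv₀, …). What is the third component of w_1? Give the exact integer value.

18

B = S − 4I has rows (3, 0, -3); (0, -1, -1); (-3, -1, 4)
w1 = Bv₀ = (3·0 + 0·(-2) + (-3)·4; 0·0 + (-1)·(-2) + (-1)·4; (-3)·0 + (-1)·(-2) + 4·4) = (-12, -2, 18)
Requested component of w1: 18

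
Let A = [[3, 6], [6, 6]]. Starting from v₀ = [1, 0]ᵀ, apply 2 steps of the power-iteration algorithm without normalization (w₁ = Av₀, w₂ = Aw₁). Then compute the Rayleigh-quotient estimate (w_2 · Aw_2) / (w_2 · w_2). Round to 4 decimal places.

λ ≈ 10.6721

w1 = Av₀ = (3, 6)
w2 = Aw1 = (45, 54)
Aw2 = (459, 594)
w2·Aw2 = 45·459 + 54·594 = 52731; w2·w2 = 45·45 + 54·54 = 4941
λ ≈ 52731/4941 = 10.6721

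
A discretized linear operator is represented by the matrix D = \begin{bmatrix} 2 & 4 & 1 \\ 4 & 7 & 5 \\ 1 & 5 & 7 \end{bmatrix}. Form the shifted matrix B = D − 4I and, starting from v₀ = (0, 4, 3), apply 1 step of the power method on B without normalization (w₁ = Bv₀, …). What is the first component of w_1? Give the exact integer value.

B = D − 4I has rows (-2, 4, 1); (4, 3, 5); (1, 5, 3)
w1 = Bv₀ = (19, 27, 29)
Requested component of w1: 19

19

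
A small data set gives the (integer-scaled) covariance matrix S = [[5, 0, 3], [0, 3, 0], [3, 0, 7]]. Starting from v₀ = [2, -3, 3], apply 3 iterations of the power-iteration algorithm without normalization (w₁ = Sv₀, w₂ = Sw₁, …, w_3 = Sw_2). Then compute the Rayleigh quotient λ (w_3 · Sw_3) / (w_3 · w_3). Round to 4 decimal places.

9.1570

w1 = Sv₀ = (5·2 + 0·(-3) + 3·3; 0·2 + 3·(-3) + 0·3; 3·2 + 0·(-3) + 7·3) = (19, -9, 27)
w2 = Sw1 = (5·19 + 0·(-9) + 3·27; 0·19 + 3·(-9) + 0·27; 3·19 + 0·(-9) + 7·27) = (176, -27, 246)
w3 = Sw2 = (1618, -81, 2250)
Sw3 = (14840, -243, 20604)
w3·Sw3 = 1618·14840 + (-81)·(-243) + 2250·20604 = 70389803; w3·w3 = 1618·1618 + (-81)·(-81) + 2250·2250 = 7686985
λ ≈ 70389803/7686985 = 9.1570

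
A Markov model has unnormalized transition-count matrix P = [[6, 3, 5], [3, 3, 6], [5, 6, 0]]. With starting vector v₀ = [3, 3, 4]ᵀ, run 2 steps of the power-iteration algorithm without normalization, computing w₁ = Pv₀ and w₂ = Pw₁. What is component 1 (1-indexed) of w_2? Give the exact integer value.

573

w1 = Pv₀ = (6·3 + 3·3 + 5·4; 3·3 + 3·3 + 6·4; 5·3 + 6·3 + 0·4) = (47, 42, 33)
w2 = Pw1 = (6·47 + 3·42 + 5·33; 3·47 + 3·42 + 6·33; 5·47 + 6·42 + 0·33) = (573, 465, 487)
The requested component of w2 is 573.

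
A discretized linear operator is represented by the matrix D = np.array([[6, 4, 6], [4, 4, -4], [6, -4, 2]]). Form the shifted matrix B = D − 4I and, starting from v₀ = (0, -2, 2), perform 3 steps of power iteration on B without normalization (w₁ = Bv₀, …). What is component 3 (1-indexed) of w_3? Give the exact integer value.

-96

B = D − 4I has rows (2, 4, 6); (4, 0, -4); (6, -4, -2)
w1 = Bv₀ = (2·0 + 4·(-2) + 6·2; 4·0 + 0·(-2) + (-4)·2; 6·0 + (-4)·(-2) + (-2)·2) = (4, -8, 4)
w2 = Bw1 = (2·4 + 4·(-8) + 6·4; 4·4 + 0·(-8) + (-4)·4; 6·4 + (-4)·(-8) + (-2)·4) = (0, 0, 48)
w3 = Bw2 = (288, -192, -96)
Requested component of w3: -96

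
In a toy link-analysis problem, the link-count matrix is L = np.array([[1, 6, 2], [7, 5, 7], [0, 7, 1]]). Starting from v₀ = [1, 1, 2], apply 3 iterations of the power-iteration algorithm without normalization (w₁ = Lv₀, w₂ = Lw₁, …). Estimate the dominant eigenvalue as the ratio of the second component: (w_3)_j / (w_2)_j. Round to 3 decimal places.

w1 = Lv₀ = (1·1 + 6·1 + 2·2; 7·1 + 5·1 + 7·2; 0·1 + 7·1 + 1·2) = (11, 26, 9)
w2 = Lw1 = (1·11 + 6·26 + 2·9; 7·11 + 5·26 + 7·9; 0·11 + 7·26 + 1·9) = (185, 270, 191)
w3 = Lw2 = (2187, 3982, 2081)
Ratio at component: 3982 / 270 = 14.748

λ ≈ 14.748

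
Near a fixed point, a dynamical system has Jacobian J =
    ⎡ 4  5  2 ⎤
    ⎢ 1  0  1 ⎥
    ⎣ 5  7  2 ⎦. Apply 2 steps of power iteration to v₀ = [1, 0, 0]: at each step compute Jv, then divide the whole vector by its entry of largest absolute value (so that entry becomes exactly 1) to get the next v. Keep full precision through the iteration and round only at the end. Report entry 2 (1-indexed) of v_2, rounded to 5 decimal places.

Jv0 = (4.000000, 1.000000, 5.000000); divide by 5.000000 → v1 = (0.800000, 0.200000, 1.000000)
Jv1 = (6.200000, 1.800000, 7.400000); divide by 7.400000 → v2 = (0.837838, 0.243243, 1.000000)
Requested entry of v2: 9/37 = 0.24324

0.24324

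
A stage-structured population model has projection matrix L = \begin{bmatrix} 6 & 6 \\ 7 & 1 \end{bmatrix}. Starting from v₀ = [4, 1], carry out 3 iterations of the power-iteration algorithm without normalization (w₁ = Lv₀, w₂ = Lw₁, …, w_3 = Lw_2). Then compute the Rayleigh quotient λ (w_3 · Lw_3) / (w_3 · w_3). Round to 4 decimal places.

w1 = Lv₀ = (6·4 + 6·1; 7·4 + 1·1) = (30, 29)
w2 = Lw1 = (6·30 + 6·29; 7·30 + 1·29) = (354, 239)
w3 = Lw2 = (3558, 2717)
Lw3 = (37650, 27623)
w3·Lw3 = 3558·37650 + 2717·27623 = 209010391; w3·w3 = 3558·3558 + 2717·2717 = 20041453
λ ≈ 209010391/20041453 = 10.4289

λ ≈ 10.4289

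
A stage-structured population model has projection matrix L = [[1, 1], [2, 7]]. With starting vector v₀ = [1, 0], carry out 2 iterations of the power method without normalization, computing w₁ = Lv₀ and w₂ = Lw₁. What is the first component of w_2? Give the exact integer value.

3

w1 = Lv₀ = (1·1 + 1·0; 2·1 + 7·0) = (1, 2)
w2 = Lw1 = (1·1 + 1·2; 2·1 + 7·2) = (3, 16)
The requested component of w2 is 3.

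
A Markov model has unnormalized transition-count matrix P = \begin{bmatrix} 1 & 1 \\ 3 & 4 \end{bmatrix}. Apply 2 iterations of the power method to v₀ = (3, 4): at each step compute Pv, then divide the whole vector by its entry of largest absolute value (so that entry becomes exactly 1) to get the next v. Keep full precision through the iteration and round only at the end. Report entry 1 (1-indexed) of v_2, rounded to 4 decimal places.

0.2645

Pv0 = (7.00000, 25.00000); divide by 25.00000 → v1 = (0.28000, 1.00000)
Pv1 = (1.28000, 4.84000); divide by 4.84000 → v2 = (0.26446, 1.00000)
Requested entry of v2: 32/121 = 0.2645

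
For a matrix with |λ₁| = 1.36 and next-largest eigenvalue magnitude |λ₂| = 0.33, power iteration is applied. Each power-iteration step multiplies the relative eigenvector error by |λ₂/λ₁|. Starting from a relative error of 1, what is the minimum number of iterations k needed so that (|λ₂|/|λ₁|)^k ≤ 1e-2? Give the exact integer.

|λ₂/λ₁| = 0.33/1.36 = 0.24265
Need k ≥ ln(1e-2) / ln(0.24265) = -4.6052 / -1.4161 ≈ 3.252
Smallest integer k satisfying the bound: 4

4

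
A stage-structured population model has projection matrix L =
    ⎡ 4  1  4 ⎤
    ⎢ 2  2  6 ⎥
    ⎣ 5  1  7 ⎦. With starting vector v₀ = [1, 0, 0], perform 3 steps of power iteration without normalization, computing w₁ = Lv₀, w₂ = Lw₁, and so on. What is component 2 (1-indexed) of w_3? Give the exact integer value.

502

w1 = Lv₀ = (4, 2, 5)
w2 = Lw1 = (38, 42, 57)
w3 = Lw2 = (422, 502, 631)
The requested component of w3 is 502.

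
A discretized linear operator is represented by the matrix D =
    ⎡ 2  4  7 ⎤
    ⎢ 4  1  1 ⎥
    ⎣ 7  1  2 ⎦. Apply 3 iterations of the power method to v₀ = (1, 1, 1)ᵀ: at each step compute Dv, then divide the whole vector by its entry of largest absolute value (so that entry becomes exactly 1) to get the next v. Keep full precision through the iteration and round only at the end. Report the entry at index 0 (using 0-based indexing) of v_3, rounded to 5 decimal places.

1.00000

Dv0 = (13.000000, 6.000000, 10.000000); divide by 13.000000 → v1 = (1.000000, 0.461538, 0.769231)
Dv1 = (9.230769, 5.230769, 9.000000); divide by 9.230769 → v2 = (1.000000, 0.566667, 0.975000)
Dv2 = (11.091667, 5.541667, 9.516667); divide by 11.091667 → v3 = (1.000000, 0.499624, 0.858002)
Requested entry of v3: 1331/1331 = 1.00000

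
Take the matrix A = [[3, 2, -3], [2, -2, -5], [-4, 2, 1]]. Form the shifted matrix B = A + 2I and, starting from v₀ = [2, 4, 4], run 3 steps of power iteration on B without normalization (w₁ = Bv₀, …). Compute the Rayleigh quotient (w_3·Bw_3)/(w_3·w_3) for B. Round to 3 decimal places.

4.407

B = A + 2I has rows (5, 2, -3); (2, 0, -5); (-4, 2, 3)
w1 = Bv₀ = (5·2 + 2·4 + (-3)·4; 2·2 + 0·4 + (-5)·4; (-4)·2 + 2·4 + 3·4) = (6, -16, 12)
w2 = Bw1 = (5·6 + 2·(-16) + (-3)·12; 2·6 + 0·(-16) + (-5)·12; (-4)·6 + 2·(-16) + 3·12) = (-38, -48, -20)
w3 = Bw2 = (-226, 24, -4)
Bw3 = (-1070, -432, 940)
w3·Bw3 = 227692; w3·w3 = 51668; μ ≈ 227692/51668 = 4.407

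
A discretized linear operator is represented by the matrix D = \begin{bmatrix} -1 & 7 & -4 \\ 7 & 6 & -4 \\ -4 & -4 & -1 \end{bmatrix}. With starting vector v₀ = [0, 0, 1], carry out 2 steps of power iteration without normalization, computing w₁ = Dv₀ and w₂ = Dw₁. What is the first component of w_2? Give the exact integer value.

-20

w1 = Dv₀ = (-4, -4, -1)
w2 = Dw1 = (-20, -48, 33)
The requested component of w2 is -20.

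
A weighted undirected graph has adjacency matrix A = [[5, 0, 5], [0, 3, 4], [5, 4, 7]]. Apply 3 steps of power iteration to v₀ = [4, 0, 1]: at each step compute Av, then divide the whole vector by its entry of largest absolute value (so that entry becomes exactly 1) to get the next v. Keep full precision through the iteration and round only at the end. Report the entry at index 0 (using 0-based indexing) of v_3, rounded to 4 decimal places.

0.7213

Av0 = (25.00000, 4.00000, 27.00000); divide by 27.00000 → v1 = (0.92593, 0.14815, 1.00000)
Av1 = (9.62963, 4.44444, 12.22222); divide by 12.22222 → v2 = (0.78788, 0.36364, 1.00000)
Av2 = (8.93939, 5.09091, 12.39394); divide by 12.39394 → v3 = (0.72127, 0.41076, 1.00000)
Requested entry of v3: 2950/4090 = 0.7213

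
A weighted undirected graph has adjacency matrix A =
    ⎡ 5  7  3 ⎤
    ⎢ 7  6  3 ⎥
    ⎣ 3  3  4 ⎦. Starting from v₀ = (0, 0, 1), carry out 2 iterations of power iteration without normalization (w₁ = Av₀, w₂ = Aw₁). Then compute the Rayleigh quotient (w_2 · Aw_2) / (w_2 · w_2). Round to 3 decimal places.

w1 = Av₀ = (5·0 + 7·0 + 3·1; 7·0 + 6·0 + 3·1; 3·0 + 3·0 + 4·1) = (3, 3, 4)
w2 = Aw1 = (5·3 + 7·3 + 3·4; 7·3 + 6·3 + 3·4; 3·3 + 3·3 + 4·4) = (48, 51, 34)
Aw2 = (699, 744, 433)
w2·Aw2 = 48·699 + 51·744 + 34·433 = 86218; w2·w2 = 48·48 + 51·51 + 34·34 = 6061
λ ≈ 86218/6061 = 14.225

λ ≈ 14.225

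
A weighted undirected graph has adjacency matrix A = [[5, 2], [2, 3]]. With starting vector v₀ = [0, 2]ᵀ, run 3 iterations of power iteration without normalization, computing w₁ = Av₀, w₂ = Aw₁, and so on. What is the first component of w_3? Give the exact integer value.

212

w1 = Av₀ = (4, 6)
w2 = Aw1 = (32, 26)
w3 = Aw2 = (212, 142)
The requested component of w3 is 212.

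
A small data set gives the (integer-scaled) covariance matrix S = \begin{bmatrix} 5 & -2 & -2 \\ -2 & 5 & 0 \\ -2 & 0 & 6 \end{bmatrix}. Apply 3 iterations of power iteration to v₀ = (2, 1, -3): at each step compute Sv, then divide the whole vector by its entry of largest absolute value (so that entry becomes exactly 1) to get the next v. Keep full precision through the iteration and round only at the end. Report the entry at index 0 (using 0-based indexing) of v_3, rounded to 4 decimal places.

Sv0 = (14.00000, 1.00000, -22.00000); divide by -22.00000 → v1 = (-0.63636, -0.04545, 1.00000)
Sv1 = (-5.09091, 1.04545, 7.27273); divide by 7.27273 → v2 = (-0.70000, 0.14375, 1.00000)
Sv2 = (-5.78750, 2.11875, 7.40000); divide by 7.40000 → v3 = (-0.78209, 0.28632, 1.00000)
Requested entry of v3: 926/-1184 = -0.7821

-0.7821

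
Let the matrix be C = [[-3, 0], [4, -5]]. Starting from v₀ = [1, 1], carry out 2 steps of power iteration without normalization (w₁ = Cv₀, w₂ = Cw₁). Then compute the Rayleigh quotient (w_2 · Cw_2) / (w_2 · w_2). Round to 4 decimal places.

w1 = Cv₀ = ((-3)·1 + 0·1; 4·1 + (-5)·1) = (-3, -1)
w2 = Cw1 = ((-3)·(-3) + 0·(-1); 4·(-3) + (-5)·(-1)) = (9, -7)
Cw2 = (-27, 71)
w2·Cw2 = 9·(-27) + (-7)·71 = -740; w2·w2 = 9·9 + (-7)·(-7) = 130
λ ≈ -740/130 = -5.6923

-5.6923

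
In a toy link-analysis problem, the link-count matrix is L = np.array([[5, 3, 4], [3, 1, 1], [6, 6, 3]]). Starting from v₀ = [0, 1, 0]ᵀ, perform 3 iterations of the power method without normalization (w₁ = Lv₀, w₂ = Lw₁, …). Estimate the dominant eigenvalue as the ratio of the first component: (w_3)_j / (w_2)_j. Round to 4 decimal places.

10.1429

w1 = Lv₀ = (3, 1, 6)
w2 = Lw1 = (42, 16, 42)
w3 = Lw2 = (426, 184, 474)
Ratio at component: 426 / 42 = 10.1429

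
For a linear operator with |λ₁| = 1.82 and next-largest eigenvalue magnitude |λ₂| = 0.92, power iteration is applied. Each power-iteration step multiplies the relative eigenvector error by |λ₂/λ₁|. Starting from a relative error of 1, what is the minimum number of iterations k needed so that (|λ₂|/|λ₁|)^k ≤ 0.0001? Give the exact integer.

|λ₂/λ₁| = 0.92/1.82 = 0.50549
Need k ≥ ln(0.0001) / ln(0.50549) = -9.2103 / -0.6822 ≈ 13.501
Smallest integer k satisfying the bound: 14

14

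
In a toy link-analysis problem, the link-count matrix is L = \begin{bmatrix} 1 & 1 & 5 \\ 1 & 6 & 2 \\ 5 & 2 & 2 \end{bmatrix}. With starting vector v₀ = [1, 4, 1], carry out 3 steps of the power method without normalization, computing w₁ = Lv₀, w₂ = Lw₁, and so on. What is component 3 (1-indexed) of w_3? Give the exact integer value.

w1 = Lv₀ = (10, 27, 15)
w2 = Lw1 = (112, 202, 134)
w3 = Lw2 = (984, 1592, 1232)
The requested component of w3 is 1232.

1232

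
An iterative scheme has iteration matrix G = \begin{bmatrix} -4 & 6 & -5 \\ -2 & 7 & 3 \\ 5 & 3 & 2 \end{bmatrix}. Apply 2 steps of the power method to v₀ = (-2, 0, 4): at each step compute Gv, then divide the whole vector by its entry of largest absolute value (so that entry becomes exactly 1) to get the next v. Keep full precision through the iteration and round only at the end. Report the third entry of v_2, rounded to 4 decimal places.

-0.1039

Gv0 = (-12.00000, 16.00000, -2.00000); divide by 16.00000 → v1 = (-0.75000, 1.00000, -0.12500)
Gv1 = (9.62500, 8.12500, -1.00000); divide by 9.62500 → v2 = (1.00000, 0.84416, -0.10390)
Requested entry of v2: -16/154 = -0.1039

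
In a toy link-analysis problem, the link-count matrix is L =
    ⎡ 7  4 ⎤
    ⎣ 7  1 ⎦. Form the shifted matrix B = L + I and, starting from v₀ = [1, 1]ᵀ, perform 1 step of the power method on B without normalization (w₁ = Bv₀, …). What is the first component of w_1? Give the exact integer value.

B = L + I has rows (8, 4); (7, 2)
w1 = Bv₀ = (12, 9)
Requested component of w1: 12

12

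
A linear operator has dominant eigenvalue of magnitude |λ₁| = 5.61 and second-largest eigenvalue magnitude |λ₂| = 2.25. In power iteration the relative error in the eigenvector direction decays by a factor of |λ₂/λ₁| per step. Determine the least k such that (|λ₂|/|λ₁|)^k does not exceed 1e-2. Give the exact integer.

|λ₂/λ₁| = 2.25/5.61 = 0.40107
Need k ≥ ln(1e-2) / ln(0.40107) = -4.6052 / -0.9136 ≈ 5.041
Smallest integer k satisfying the bound: 6

6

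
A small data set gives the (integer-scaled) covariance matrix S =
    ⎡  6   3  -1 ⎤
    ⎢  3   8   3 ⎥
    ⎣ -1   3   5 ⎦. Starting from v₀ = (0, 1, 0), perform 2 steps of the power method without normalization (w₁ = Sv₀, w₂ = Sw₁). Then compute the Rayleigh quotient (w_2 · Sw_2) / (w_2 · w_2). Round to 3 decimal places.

w1 = Sv₀ = (6·0 + 3·1 + (-1)·0; 3·0 + 8·1 + 3·0; (-1)·0 + 3·1 + 5·0) = (3, 8, 3)
w2 = Sw1 = (6·3 + 3·8 + (-1)·3; 3·3 + 8·8 + 3·3; (-1)·3 + 3·8 + 5·3) = (39, 82, 36)
Sw2 = (444, 881, 387)
w2·Sw2 = 39·444 + 82·881 + 36·387 = 103490; w2·w2 = 39·39 + 82·82 + 36·36 = 9541
λ ≈ 103490/9541 = 10.847

λ ≈ 10.847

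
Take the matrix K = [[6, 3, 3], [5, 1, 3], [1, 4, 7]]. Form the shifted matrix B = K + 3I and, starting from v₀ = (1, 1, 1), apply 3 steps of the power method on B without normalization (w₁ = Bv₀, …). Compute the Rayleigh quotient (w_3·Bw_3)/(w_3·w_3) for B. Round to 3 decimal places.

B = K + 3I has rows (9, 3, 3); (5, 4, 3); (1, 4, 10)
w1 = Bv₀ = (9·1 + 3·1 + 3·1; 5·1 + 4·1 + 3·1; 1·1 + 4·1 + 10·1) = (15, 12, 15)
w2 = Bw1 = (9·15 + 3·12 + 3·15; 5·15 + 4·12 + 3·15; 1·15 + 4·12 + 10·15) = (216, 168, 213)
w3 = Bw2 = (3087, 2391, 3018)
Bw3 = (44010, 34053, 42831)
w3·Bw3 = 346543551; w3·w3 = 24354774; μ ≈ 346543551/24354774 = 14.229

14.229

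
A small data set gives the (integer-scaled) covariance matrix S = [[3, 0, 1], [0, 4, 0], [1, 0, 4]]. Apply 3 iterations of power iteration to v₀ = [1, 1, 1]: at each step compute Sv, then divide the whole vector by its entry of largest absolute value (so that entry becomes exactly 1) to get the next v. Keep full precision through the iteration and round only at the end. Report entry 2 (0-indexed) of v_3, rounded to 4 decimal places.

1.0000

Sv0 = (4.00000, 4.00000, 5.00000); divide by 5.00000 → v1 = (0.80000, 0.80000, 1.00000)
Sv1 = (3.40000, 3.20000, 4.80000); divide by 4.80000 → v2 = (0.70833, 0.66667, 1.00000)
Sv2 = (3.12500, 2.66667, 4.70833); divide by 4.70833 → v3 = (0.66372, 0.56637, 1.00000)
Requested entry of v3: 113/113 = 1.0000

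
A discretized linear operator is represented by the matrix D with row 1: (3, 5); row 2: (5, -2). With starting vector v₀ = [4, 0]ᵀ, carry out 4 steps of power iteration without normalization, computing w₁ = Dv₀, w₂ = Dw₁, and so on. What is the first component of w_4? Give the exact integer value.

w1 = Dv₀ = (3·4 + 5·0; 5·4 + (-2)·0) = (12, 20)
w2 = Dw1 = (3·12 + 5·20; 5·12 + (-2)·20) = (136, 20)
w3 = Dw2 = (508, 640)
w4 = Dw3 = (4724, 1260)
The requested component of w4 is 4724.

4724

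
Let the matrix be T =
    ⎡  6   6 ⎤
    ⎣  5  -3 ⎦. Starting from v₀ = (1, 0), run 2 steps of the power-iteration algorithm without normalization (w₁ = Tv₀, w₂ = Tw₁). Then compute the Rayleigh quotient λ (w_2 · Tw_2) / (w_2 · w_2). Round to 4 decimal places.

w1 = Tv₀ = (6, 5)
w2 = Tw1 = (66, 15)
Tw2 = (486, 285)
w2·Tw2 = 66·486 + 15·285 = 36351; w2·w2 = 66·66 + 15·15 = 4581
λ ≈ 36351/4581 = 7.9352

λ ≈ 7.9352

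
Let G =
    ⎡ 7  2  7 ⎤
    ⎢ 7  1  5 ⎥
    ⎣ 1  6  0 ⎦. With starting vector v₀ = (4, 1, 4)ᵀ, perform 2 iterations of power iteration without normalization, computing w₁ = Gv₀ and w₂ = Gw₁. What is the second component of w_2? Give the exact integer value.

w1 = Gv₀ = (7·4 + 2·1 + 7·4; 7·4 + 1·1 + 5·4; 1·4 + 6·1 + 0·4) = (58, 49, 10)
w2 = Gw1 = (7·58 + 2·49 + 7·10; 7·58 + 1·49 + 5·10; 1·58 + 6·49 + 0·10) = (574, 505, 352)
The requested component of w2 is 505.

505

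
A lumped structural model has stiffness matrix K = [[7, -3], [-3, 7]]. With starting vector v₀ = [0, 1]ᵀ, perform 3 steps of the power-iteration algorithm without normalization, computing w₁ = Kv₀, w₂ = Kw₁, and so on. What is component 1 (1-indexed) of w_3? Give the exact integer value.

-468

w1 = Kv₀ = (7·0 + (-3)·1; (-3)·0 + 7·1) = (-3, 7)
w2 = Kw1 = (7·(-3) + (-3)·7; (-3)·(-3) + 7·7) = (-42, 58)
w3 = Kw2 = (-468, 532)
The requested component of w3 is -468.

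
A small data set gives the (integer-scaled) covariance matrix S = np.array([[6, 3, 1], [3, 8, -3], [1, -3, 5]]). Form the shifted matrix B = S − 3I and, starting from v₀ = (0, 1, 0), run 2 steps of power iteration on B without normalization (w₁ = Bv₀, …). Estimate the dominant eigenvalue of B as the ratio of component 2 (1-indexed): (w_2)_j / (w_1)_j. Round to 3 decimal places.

μ ≈ 8.600

B = S − 3I has rows (3, 3, 1); (3, 5, -3); (1, -3, 2)
w1 = Bv₀ = (3, 5, -3)
w2 = Bw1 = (21, 43, -18)
Ratio: 43/5 = 8.600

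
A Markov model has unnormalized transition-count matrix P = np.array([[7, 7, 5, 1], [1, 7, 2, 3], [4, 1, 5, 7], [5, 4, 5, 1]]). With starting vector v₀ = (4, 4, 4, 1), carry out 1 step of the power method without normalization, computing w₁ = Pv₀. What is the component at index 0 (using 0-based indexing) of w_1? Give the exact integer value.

w1 = Pv₀ = (77, 43, 47, 57)
The requested component of w1 is 77.

77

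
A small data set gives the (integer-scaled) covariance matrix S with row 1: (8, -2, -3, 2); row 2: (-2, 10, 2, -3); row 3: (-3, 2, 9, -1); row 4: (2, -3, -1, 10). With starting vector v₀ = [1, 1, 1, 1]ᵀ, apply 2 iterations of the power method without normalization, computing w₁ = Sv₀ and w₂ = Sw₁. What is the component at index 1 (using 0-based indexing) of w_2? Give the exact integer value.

50

w1 = Sv₀ = (5, 7, 7, 8)
w2 = Sw1 = (21, 50, 54, 62)
The requested component of w2 is 50.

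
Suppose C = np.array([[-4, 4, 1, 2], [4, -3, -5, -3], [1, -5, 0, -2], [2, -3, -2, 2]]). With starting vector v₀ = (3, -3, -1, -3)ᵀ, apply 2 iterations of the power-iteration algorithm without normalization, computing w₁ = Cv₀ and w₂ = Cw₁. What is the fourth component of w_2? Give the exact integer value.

w1 = Cv₀ = ((-4)·3 + 4·(-3) + 1·(-1) + 2·(-3); 4·3 + (-3)·(-3) + (-5)·(-1) + (-3)·(-3); 1·3 + (-5)·(-3) + 0·(-1) + (-2)·(-3); 2·3 + (-3)·(-3) + (-2)·(-1) + 2·(-3)) = (-31, 35, 24, 11)
w2 = Cw1 = ((-4)·(-31) + 4·35 + 1·24 + 2·11; 4·(-31) + (-3)·35 + (-5)·24 + (-3)·11; 1·(-31) + (-5)·35 + 0·24 + (-2)·11; 2·(-31) + (-3)·35 + (-2)·24 + 2·11) = (310, -382, -228, -193)
The requested component of w2 is -193.

-193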